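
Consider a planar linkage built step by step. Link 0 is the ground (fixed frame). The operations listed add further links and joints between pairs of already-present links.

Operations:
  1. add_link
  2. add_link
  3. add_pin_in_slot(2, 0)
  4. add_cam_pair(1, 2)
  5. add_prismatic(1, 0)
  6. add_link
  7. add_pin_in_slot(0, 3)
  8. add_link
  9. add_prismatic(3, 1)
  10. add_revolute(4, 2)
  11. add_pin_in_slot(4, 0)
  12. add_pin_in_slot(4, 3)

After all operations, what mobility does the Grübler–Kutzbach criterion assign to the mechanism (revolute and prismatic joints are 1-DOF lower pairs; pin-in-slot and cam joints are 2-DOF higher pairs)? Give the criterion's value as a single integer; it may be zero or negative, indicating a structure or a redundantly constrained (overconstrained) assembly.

L=1 J1=0 J2=0
add link → L=2 J1=0 J2=0
add link → L=3 J1=0 J2=0
PS@2,0 dof=2 J2 → L=3 J1=0 J2=1
C@1,2 dof=2 J2 → L=3 J1=0 J2=2
P@1,0 dof=1 J1 → L=3 J1=1 J2=2
add link → L=4 J1=1 J2=2
PS@0,3 dof=2 J2 → L=4 J1=1 J2=3
add link → L=5 J1=1 J2=3
P@3,1 dof=1 J1 → L=5 J1=2 J2=3
R@4,2 dof=1 J1 → L=5 J1=3 J2=3
PS@4,0 dof=2 J2 → L=5 J1=3 J2=4
PS@4,3 dof=2 J2 → L=5 J1=3 J2=5
M=3(L−1)−2J1−J2=3·4−2·3−5=1

M = 1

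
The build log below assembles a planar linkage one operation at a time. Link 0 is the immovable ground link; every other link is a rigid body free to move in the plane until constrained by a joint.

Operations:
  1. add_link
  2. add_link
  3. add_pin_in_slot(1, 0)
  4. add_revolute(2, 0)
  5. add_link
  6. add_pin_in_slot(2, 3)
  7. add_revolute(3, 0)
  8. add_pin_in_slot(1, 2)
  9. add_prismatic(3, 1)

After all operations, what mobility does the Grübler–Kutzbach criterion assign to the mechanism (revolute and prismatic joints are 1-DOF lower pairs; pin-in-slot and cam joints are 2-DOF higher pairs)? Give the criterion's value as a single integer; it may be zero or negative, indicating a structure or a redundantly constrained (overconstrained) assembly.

(L,J1,J2)=(1,0,0); link0 fixed
link1: (2,0,0)
link2: (3,0,0)
PS 1-0 [J2]: (3,0,1)
R 2-0 [J1]: (3,1,1)
link3: (4,1,1)
PS 2-3 [J2]: (4,1,2)
R 3-0 [J1]: (4,2,2)
PS 1-2 [J2]: (4,2,3)
P 3-1 [J1]: (4,3,3)
Grübler: 3·3 − 2·3 − 3 = 0

M = 0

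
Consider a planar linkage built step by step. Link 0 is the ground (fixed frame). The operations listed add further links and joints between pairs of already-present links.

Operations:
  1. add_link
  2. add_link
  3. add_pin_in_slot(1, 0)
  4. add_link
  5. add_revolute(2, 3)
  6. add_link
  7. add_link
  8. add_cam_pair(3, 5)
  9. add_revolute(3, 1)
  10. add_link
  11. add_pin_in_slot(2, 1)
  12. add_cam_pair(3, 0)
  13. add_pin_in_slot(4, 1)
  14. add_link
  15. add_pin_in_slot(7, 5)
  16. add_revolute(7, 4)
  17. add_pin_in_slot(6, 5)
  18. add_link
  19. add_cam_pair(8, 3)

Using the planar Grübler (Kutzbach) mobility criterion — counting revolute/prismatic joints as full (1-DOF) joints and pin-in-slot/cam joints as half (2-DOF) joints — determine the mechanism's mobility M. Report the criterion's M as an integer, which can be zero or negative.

L=1 J1=0 J2=0
add link → L=2 J1=0 J2=0
add link → L=3 J1=0 J2=0
PS@1,0 dof=2 J2 → L=3 J1=0 J2=1
add link → L=4 J1=0 J2=1
R@2,3 dof=1 J1 → L=4 J1=1 J2=1
add link → L=5 J1=1 J2=1
add link → L=6 J1=1 J2=1
C@3,5 dof=2 J2 → L=6 J1=1 J2=2
R@3,1 dof=1 J1 → L=6 J1=2 J2=2
add link → L=7 J1=2 J2=2
PS@2,1 dof=2 J2 → L=7 J1=2 J2=3
C@3,0 dof=2 J2 → L=7 J1=2 J2=4
PS@4,1 dof=2 J2 → L=7 J1=2 J2=5
add link → L=8 J1=2 J2=5
PS@7,5 dof=2 J2 → L=8 J1=2 J2=6
R@7,4 dof=1 J1 → L=8 J1=3 J2=6
PS@6,5 dof=2 J2 → L=8 J1=3 J2=7
add link → L=9 J1=3 J2=7
C@8,3 dof=2 J2 → L=9 J1=3 J2=8
M=3(L−1)−2J1−J2=3·8−2·3−8=10

M = 10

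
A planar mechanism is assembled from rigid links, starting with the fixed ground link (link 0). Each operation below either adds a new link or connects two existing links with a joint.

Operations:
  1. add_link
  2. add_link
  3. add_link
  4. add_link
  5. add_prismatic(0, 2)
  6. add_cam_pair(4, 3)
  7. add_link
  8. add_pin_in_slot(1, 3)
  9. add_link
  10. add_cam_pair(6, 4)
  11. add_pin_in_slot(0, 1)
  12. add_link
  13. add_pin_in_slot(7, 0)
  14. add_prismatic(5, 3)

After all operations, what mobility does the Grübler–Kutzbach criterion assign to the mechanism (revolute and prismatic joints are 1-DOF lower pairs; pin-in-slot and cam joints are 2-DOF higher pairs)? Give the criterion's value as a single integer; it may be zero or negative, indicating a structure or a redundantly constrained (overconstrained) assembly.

(L,J1,J2)=(1,0,0); link0 fixed
link1: (2,0,0)
link2: (3,0,0)
link3: (4,0,0)
link4: (5,0,0)
P 0-2 [J1]: (5,1,0)
C 4-3 [J2]: (5,1,1)
link5: (6,1,1)
PS 1-3 [J2]: (6,1,2)
link6: (7,1,2)
C 6-4 [J2]: (7,1,3)
PS 0-1 [J2]: (7,1,4)
link7: (8,1,4)
PS 7-0 [J2]: (8,1,5)
P 5-3 [J1]: (8,2,5)
Grübler: 3·7 − 2·2 − 5 = 12

M = 12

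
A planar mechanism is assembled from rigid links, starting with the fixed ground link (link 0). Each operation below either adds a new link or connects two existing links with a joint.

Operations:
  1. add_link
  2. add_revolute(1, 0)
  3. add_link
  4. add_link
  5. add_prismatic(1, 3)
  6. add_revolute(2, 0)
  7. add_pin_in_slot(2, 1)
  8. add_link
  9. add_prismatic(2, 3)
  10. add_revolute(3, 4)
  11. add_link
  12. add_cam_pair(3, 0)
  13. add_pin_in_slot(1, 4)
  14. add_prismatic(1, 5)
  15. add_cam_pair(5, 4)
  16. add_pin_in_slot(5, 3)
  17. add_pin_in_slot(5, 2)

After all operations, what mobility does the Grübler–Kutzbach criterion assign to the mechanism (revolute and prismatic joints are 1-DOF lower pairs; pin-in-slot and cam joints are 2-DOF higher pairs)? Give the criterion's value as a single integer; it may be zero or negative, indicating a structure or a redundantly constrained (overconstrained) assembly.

M = -3

L=1 J1=0 J2=0
add link → L=2 J1=0 J2=0
R@1,0 dof=1 J1 → L=2 J1=1 J2=0
add link → L=3 J1=1 J2=0
add link → L=4 J1=1 J2=0
P@1,3 dof=1 J1 → L=4 J1=2 J2=0
R@2,0 dof=1 J1 → L=4 J1=3 J2=0
PS@2,1 dof=2 J2 → L=4 J1=3 J2=1
add link → L=5 J1=3 J2=1
P@2,3 dof=1 J1 → L=5 J1=4 J2=1
R@3,4 dof=1 J1 → L=5 J1=5 J2=1
add link → L=6 J1=5 J2=1
C@3,0 dof=2 J2 → L=6 J1=5 J2=2
PS@1,4 dof=2 J2 → L=6 J1=5 J2=3
P@1,5 dof=1 J1 → L=6 J1=6 J2=3
C@5,4 dof=2 J2 → L=6 J1=6 J2=4
PS@5,3 dof=2 J2 → L=6 J1=6 J2=5
PS@5,2 dof=2 J2 → L=6 J1=6 J2=6
M=3(L−1)−2J1−J2=3·5−2·6−6=-3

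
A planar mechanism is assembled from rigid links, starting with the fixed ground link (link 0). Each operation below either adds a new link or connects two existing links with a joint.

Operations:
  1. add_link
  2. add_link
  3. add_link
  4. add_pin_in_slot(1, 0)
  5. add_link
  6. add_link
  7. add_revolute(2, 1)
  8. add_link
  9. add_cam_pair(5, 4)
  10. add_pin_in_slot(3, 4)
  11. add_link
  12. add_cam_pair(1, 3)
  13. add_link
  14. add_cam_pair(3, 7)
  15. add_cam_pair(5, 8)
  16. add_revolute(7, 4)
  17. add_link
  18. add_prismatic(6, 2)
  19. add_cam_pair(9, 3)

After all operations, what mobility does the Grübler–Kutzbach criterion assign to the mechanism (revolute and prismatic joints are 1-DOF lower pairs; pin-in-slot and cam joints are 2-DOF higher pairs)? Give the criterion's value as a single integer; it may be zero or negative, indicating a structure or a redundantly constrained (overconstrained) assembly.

M = 14

link 0 = ground. State L|J1|J2 = 1|0|0
+link1  2|0|0
+link2  3|0|0
+link3  4|0|0
PS(1,0) f=2→J2  4|0|1
+link4  5|0|1
+link5  6|0|1
R(2,1) f=1→J1  6|1|1
+link6  7|1|1
C(5,4) f=2→J2  7|1|2
PS(3,4) f=2→J2  7|1|3
+link7  8|1|3
C(1,3) f=2→J2  8|1|4
+link8  9|1|4
C(3,7) f=2→J2  9|1|5
C(5,8) f=2→J2  9|1|6
R(7,4) f=1→J1  9|2|6
+link9  10|2|6
P(6,2) f=1→J1  10|3|6
C(9,3) f=2→J2  10|3|7
M = 3(10−1)−2·3−7 = 27−6−7 = 14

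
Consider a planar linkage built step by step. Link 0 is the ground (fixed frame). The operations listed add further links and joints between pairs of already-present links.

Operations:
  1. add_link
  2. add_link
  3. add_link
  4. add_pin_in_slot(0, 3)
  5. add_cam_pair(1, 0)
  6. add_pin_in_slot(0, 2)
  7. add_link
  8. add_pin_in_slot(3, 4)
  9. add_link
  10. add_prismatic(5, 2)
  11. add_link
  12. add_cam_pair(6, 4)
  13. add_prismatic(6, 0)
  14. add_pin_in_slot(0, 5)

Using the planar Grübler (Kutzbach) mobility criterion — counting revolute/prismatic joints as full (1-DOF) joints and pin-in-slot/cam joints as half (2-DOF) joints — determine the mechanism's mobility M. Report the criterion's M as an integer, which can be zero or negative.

ground; <1,0,0>
#1 <2,0,0>
#2 <3,0,0>
#3 <4,0,0>
PS:0↔3 J2 <4,0,1>
C:1↔0 J2 <4,0,2>
PS:0↔2 J2 <4,0,3>
#4 <5,0,3>
PS:3↔4 J2 <5,0,4>
#5 <6,0,4>
P:5↔2 J1 <6,1,4>
#6 <7,1,4>
C:6↔4 J2 <7,1,5>
P:6↔0 J1 <7,2,5>
PS:0↔5 J2 <7,2,6>
3×6 − 2×2 − 1×6 = 8

M = 8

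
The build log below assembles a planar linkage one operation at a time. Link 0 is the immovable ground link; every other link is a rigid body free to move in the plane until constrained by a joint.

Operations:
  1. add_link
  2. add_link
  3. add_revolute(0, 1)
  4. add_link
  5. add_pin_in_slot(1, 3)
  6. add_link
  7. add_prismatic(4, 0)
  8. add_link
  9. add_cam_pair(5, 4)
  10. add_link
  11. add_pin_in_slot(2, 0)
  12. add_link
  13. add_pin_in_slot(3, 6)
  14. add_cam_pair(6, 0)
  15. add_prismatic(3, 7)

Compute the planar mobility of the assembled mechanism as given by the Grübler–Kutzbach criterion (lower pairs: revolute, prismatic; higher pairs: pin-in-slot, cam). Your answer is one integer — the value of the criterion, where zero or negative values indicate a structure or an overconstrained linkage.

[1;0;0] (link 0 is ground)
L+ [2;0;0]
L+ [3;0;0]
R(0,1)∈J1 [3;1;0]
L+ [4;1;0]
PS(1,3)∈J2 [4;1;1]
L+ [5;1;1]
P(4,0)∈J1 [5;2;1]
L+ [6;2;1]
C(5,4)∈J2 [6;2;2]
L+ [7;2;2]
PS(2,0)∈J2 [7;2;3]
L+ [8;2;3]
PS(3,6)∈J2 [8;2;4]
C(6,0)∈J2 [8;2;5]
P(3,7)∈J1 [8;3;5]
mobility = 21 − 6 − 5 = 10

M = 10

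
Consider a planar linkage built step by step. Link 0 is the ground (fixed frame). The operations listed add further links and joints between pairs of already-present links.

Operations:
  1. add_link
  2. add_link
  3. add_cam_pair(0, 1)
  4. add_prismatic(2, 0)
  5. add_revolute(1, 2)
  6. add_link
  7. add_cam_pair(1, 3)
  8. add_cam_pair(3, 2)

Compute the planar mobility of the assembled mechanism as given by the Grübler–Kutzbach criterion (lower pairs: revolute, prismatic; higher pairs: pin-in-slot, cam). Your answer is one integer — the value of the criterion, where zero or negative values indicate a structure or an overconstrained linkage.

M = 2

[1;0;0] (link 0 is ground)
L+ [2;0;0]
L+ [3;0;0]
C(0,1)∈J2 [3;0;1]
P(2,0)∈J1 [3;1;1]
R(1,2)∈J1 [3;2;1]
L+ [4;2;1]
C(1,3)∈J2 [4;2;2]
C(3,2)∈J2 [4;2;3]
mobility = 9 − 4 − 3 = 2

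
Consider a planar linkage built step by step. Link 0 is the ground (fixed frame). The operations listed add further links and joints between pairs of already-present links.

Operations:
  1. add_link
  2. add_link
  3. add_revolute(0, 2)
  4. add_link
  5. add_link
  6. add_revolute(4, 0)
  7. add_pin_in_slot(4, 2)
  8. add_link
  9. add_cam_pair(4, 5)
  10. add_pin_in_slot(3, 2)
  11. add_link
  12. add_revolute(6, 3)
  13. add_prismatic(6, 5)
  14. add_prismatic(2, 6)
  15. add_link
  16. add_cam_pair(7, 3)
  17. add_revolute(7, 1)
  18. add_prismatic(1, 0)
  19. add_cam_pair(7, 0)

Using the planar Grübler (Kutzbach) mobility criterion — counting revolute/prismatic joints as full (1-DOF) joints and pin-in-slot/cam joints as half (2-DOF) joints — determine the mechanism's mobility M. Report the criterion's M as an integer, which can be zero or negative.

M = 2

link 0 = ground. State L|J1|J2 = 1|0|0
+link1  2|0|0
+link2  3|0|0
R(0,2) f=1→J1  3|1|0
+link3  4|1|0
+link4  5|1|0
R(4,0) f=1→J1  5|2|0
PS(4,2) f=2→J2  5|2|1
+link5  6|2|1
C(4,5) f=2→J2  6|2|2
PS(3,2) f=2→J2  6|2|3
+link6  7|2|3
R(6,3) f=1→J1  7|3|3
P(6,5) f=1→J1  7|4|3
P(2,6) f=1→J1  7|5|3
+link7  8|5|3
C(7,3) f=2→J2  8|5|4
R(7,1) f=1→J1  8|6|4
P(1,0) f=1→J1  8|7|4
C(7,0) f=2→J2  8|7|5
M = 3(8−1)−2·7−5 = 21−14−5 = 2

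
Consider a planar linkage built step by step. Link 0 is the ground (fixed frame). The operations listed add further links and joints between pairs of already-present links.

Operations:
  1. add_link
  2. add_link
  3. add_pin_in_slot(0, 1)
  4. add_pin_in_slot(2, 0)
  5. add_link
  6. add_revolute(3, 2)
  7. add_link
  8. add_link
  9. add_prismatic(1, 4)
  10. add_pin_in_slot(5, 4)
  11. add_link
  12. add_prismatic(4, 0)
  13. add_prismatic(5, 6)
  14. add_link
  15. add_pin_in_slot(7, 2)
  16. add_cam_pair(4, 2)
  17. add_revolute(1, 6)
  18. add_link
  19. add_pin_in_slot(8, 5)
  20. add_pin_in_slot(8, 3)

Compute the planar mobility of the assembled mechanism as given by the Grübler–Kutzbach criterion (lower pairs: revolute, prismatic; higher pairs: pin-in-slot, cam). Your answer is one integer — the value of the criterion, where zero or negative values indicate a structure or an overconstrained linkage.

M = 7

(L,J1,J2)=(1,0,0); link0 fixed
link1: (2,0,0)
link2: (3,0,0)
PS 0-1 [J2]: (3,0,1)
PS 2-0 [J2]: (3,0,2)
link3: (4,0,2)
R 3-2 [J1]: (4,1,2)
link4: (5,1,2)
link5: (6,1,2)
P 1-4 [J1]: (6,2,2)
PS 5-4 [J2]: (6,2,3)
link6: (7,2,3)
P 4-0 [J1]: (7,3,3)
P 5-6 [J1]: (7,4,3)
link7: (8,4,3)
PS 7-2 [J2]: (8,4,4)
C 4-2 [J2]: (8,4,5)
R 1-6 [J1]: (8,5,5)
link8: (9,5,5)
PS 8-5 [J2]: (9,5,6)
PS 8-3 [J2]: (9,5,7)
Grübler: 3·8 − 2·5 − 7 = 7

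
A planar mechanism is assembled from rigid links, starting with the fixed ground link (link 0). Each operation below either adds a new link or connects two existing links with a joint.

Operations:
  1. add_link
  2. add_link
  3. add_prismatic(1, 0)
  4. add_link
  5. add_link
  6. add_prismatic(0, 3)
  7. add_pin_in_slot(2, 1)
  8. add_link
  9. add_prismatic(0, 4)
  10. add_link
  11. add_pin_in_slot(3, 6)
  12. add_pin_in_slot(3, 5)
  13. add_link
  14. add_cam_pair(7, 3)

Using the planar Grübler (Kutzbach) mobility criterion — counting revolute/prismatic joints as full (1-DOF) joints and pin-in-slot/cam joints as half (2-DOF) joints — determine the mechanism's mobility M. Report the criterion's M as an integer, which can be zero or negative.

(L,J1,J2)=(1,0,0); link0 fixed
link1: (2,0,0)
link2: (3,0,0)
P 1-0 [J1]: (3,1,0)
link3: (4,1,0)
link4: (5,1,0)
P 0-3 [J1]: (5,2,0)
PS 2-1 [J2]: (5,2,1)
link5: (6,2,1)
P 0-4 [J1]: (6,3,1)
link6: (7,3,1)
PS 3-6 [J2]: (7,3,2)
PS 3-5 [J2]: (7,3,3)
link7: (8,3,3)
C 7-3 [J2]: (8,3,4)
Grübler: 3·7 − 2·3 − 4 = 11

M = 11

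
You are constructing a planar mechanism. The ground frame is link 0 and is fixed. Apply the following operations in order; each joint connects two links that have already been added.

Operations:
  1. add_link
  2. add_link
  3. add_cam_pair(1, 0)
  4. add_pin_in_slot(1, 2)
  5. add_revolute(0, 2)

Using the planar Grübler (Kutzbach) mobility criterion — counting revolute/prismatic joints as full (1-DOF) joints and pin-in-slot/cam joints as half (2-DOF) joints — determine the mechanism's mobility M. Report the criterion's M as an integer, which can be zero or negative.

ground; <1,0,0>
#1 <2,0,0>
#2 <3,0,0>
C:1↔0 J2 <3,0,1>
PS:1↔2 J2 <3,0,2>
R:0↔2 J1 <3,1,2>
3×2 − 2×1 − 1×2 = 2

M = 2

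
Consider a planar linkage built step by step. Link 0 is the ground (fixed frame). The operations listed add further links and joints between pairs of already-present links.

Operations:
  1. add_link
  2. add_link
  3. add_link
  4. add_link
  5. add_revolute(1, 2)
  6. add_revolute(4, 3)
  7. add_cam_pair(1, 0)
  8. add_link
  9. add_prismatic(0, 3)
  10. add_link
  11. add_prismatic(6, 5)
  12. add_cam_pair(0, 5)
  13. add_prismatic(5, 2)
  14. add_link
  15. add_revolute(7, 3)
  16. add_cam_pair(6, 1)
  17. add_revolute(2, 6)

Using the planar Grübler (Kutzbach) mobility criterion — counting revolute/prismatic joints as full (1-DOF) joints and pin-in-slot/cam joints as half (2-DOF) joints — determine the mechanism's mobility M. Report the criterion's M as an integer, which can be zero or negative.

M = 4

(L,J1,J2)=(1,0,0); link0 fixed
link1: (2,0,0)
link2: (3,0,0)
link3: (4,0,0)
link4: (5,0,0)
R 1-2 [J1]: (5,1,0)
R 4-3 [J1]: (5,2,0)
C 1-0 [J2]: (5,2,1)
link5: (6,2,1)
P 0-3 [J1]: (6,3,1)
link6: (7,3,1)
P 6-5 [J1]: (7,4,1)
C 0-5 [J2]: (7,4,2)
P 5-2 [J1]: (7,5,2)
link7: (8,5,2)
R 7-3 [J1]: (8,6,2)
C 6-1 [J2]: (8,6,3)
R 2-6 [J1]: (8,7,3)
Grübler: 3·7 − 2·7 − 3 = 4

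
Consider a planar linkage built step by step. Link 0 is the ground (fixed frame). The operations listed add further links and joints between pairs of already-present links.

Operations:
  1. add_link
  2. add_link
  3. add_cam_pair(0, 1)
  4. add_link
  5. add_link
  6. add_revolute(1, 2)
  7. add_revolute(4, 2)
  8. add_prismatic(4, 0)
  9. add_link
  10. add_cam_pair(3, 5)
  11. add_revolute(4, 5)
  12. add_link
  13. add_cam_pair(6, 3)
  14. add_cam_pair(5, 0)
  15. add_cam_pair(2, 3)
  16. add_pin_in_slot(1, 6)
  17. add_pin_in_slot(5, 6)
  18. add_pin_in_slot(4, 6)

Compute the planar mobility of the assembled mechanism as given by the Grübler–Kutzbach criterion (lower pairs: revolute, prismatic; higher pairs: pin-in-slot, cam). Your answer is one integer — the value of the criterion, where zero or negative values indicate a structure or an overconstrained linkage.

link 0 = ground. State L|J1|J2 = 1|0|0
+link1  2|0|0
+link2  3|0|0
C(0,1) f=2→J2  3|0|1
+link3  4|0|1
+link4  5|0|1
R(1,2) f=1→J1  5|1|1
R(4,2) f=1→J1  5|2|1
P(4,0) f=1→J1  5|3|1
+link5  6|3|1
C(3,5) f=2→J2  6|3|2
R(4,5) f=1→J1  6|4|2
+link6  7|4|2
C(6,3) f=2→J2  7|4|3
C(5,0) f=2→J2  7|4|4
C(2,3) f=2→J2  7|4|5
PS(1,6) f=2→J2  7|4|6
PS(5,6) f=2→J2  7|4|7
PS(4,6) f=2→J2  7|4|8
M = 3(7−1)−2·4−8 = 18−8−8 = 2

M = 2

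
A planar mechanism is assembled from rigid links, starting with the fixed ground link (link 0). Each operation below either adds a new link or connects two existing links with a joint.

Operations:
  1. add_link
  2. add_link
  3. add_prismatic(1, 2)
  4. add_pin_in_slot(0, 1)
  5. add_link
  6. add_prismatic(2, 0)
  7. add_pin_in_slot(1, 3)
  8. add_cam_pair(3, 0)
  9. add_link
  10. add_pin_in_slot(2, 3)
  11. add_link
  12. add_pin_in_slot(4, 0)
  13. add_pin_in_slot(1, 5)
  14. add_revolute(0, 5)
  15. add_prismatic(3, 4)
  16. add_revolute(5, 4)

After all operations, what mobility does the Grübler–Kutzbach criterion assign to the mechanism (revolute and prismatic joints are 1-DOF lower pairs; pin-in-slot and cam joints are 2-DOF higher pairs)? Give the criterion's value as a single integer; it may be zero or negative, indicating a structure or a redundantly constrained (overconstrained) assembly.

M = -1

L=1 J1=0 J2=0
add link → L=2 J1=0 J2=0
add link → L=3 J1=0 J2=0
P@1,2 dof=1 J1 → L=3 J1=1 J2=0
PS@0,1 dof=2 J2 → L=3 J1=1 J2=1
add link → L=4 J1=1 J2=1
P@2,0 dof=1 J1 → L=4 J1=2 J2=1
PS@1,3 dof=2 J2 → L=4 J1=2 J2=2
C@3,0 dof=2 J2 → L=4 J1=2 J2=3
add link → L=5 J1=2 J2=3
PS@2,3 dof=2 J2 → L=5 J1=2 J2=4
add link → L=6 J1=2 J2=4
PS@4,0 dof=2 J2 → L=6 J1=2 J2=5
PS@1,5 dof=2 J2 → L=6 J1=2 J2=6
R@0,5 dof=1 J1 → L=6 J1=3 J2=6
P@3,4 dof=1 J1 → L=6 J1=4 J2=6
R@5,4 dof=1 J1 → L=6 J1=5 J2=6
M=3(L−1)−2J1−J2=3·5−2·5−6=-1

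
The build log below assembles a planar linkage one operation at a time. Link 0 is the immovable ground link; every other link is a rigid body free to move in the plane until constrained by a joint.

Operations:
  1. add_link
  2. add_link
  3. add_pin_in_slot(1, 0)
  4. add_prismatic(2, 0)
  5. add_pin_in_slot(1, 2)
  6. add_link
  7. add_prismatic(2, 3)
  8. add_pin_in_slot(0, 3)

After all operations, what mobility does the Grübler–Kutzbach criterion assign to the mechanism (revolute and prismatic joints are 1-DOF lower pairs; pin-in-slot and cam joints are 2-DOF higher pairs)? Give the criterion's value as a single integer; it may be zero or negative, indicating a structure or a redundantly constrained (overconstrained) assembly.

link 0 = ground. State L|J1|J2 = 1|0|0
+link1  2|0|0
+link2  3|0|0
PS(1,0) f=2→J2  3|0|1
P(2,0) f=1→J1  3|1|1
PS(1,2) f=2→J2  3|1|2
+link3  4|1|2
P(2,3) f=1→J1  4|2|2
PS(0,3) f=2→J2  4|2|3
M = 3(4−1)−2·2−3 = 9−4−3 = 2

M = 2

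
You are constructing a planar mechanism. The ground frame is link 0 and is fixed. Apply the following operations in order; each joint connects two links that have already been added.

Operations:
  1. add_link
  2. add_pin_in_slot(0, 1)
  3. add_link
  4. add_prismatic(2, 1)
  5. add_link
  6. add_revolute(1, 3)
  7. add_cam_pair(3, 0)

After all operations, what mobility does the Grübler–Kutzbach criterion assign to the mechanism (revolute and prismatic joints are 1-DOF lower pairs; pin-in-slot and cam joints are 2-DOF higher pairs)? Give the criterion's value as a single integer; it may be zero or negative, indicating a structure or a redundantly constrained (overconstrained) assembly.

L=1 J1=0 J2=0
add link → L=2 J1=0 J2=0
PS@0,1 dof=2 J2 → L=2 J1=0 J2=1
add link → L=3 J1=0 J2=1
P@2,1 dof=1 J1 → L=3 J1=1 J2=1
add link → L=4 J1=1 J2=1
R@1,3 dof=1 J1 → L=4 J1=2 J2=1
C@3,0 dof=2 J2 → L=4 J1=2 J2=2
M=3(L−1)−2J1−J2=3·3−2·2−2=3

M = 3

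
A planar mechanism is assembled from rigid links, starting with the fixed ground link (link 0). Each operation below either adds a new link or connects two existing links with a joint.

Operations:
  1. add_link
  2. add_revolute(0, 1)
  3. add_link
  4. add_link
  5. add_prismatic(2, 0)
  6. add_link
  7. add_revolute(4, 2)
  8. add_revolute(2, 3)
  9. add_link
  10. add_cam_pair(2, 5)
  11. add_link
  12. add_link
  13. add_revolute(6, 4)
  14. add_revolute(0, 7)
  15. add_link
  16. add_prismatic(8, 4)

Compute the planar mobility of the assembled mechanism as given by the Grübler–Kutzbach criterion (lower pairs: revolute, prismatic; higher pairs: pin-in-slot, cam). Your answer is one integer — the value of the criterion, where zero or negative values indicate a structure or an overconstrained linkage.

M = 9

[1;0;0] (link 0 is ground)
L+ [2;0;0]
R(0,1)∈J1 [2;1;0]
L+ [3;1;0]
L+ [4;1;0]
P(2,0)∈J1 [4;2;0]
L+ [5;2;0]
R(4,2)∈J1 [5;3;0]
R(2,3)∈J1 [5;4;0]
L+ [6;4;0]
C(2,5)∈J2 [6;4;1]
L+ [7;4;1]
L+ [8;4;1]
R(6,4)∈J1 [8;5;1]
R(0,7)∈J1 [8;6;1]
L+ [9;6;1]
P(8,4)∈J1 [9;7;1]
mobility = 24 − 14 − 1 = 9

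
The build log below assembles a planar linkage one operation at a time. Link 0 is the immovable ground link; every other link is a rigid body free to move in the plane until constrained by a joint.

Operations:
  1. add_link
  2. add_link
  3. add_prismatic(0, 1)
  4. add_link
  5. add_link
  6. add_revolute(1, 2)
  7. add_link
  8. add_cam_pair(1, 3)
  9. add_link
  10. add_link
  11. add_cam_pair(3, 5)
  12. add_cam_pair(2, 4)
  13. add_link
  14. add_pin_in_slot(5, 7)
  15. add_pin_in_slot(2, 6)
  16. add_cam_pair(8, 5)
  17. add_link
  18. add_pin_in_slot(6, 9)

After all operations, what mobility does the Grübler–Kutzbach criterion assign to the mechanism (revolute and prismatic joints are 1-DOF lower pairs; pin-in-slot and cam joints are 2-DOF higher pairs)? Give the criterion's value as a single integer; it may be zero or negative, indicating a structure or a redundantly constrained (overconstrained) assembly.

M = 16

[1;0;0] (link 0 is ground)
L+ [2;0;0]
L+ [3;0;0]
P(0,1)∈J1 [3;1;0]
L+ [4;1;0]
L+ [5;1;0]
R(1,2)∈J1 [5;2;0]
L+ [6;2;0]
C(1,3)∈J2 [6;2;1]
L+ [7;2;1]
L+ [8;2;1]
C(3,5)∈J2 [8;2;2]
C(2,4)∈J2 [8;2;3]
L+ [9;2;3]
PS(5,7)∈J2 [9;2;4]
PS(2,6)∈J2 [9;2;5]
C(8,5)∈J2 [9;2;6]
L+ [10;2;6]
PS(6,9)∈J2 [10;2;7]
mobility = 27 − 4 − 7 = 16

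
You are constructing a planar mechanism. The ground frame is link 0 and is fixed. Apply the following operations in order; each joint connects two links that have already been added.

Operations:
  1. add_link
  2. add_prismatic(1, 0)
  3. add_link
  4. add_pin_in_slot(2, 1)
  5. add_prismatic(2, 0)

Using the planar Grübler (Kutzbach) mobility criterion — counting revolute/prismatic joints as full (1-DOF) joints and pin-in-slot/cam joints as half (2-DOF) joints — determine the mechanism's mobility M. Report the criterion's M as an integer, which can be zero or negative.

L=1 J1=0 J2=0
add link → L=2 J1=0 J2=0
P@1,0 dof=1 J1 → L=2 J1=1 J2=0
add link → L=3 J1=1 J2=0
PS@2,1 dof=2 J2 → L=3 J1=1 J2=1
P@2,0 dof=1 J1 → L=3 J1=2 J2=1
M=3(L−1)−2J1−J2=3·2−2·2−1=1

M = 1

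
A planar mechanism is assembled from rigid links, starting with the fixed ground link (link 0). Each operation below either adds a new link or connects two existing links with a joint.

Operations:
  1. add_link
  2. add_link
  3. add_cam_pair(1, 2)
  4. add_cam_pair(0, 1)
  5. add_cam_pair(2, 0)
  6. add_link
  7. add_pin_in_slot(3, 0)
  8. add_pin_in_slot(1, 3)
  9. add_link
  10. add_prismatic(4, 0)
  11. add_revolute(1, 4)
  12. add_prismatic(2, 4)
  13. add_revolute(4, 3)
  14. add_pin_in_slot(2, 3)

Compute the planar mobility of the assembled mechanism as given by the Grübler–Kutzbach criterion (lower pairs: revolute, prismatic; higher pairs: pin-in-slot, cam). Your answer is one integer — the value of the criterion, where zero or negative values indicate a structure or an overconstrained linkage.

M = -2

ground; <1,0,0>
#1 <2,0,0>
#2 <3,0,0>
C:1↔2 J2 <3,0,1>
C:0↔1 J2 <3,0,2>
C:2↔0 J2 <3,0,3>
#3 <4,0,3>
PS:3↔0 J2 <4,0,4>
PS:1↔3 J2 <4,0,5>
#4 <5,0,5>
P:4↔0 J1 <5,1,5>
R:1↔4 J1 <5,2,5>
P:2↔4 J1 <5,3,5>
R:4↔3 J1 <5,4,5>
PS:2↔3 J2 <5,4,6>
3×4 − 2×4 − 1×6 = -2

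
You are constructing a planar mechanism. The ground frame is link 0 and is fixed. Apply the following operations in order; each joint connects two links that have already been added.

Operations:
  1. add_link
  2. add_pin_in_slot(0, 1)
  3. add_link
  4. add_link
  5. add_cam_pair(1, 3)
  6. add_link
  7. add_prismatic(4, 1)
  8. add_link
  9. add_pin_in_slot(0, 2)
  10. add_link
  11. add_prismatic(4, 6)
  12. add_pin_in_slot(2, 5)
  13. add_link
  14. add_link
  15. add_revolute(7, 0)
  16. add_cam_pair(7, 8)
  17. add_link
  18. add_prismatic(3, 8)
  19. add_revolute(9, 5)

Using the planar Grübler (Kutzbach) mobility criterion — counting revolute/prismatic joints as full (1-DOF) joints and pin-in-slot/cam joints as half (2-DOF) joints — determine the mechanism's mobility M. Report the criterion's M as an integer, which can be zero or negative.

link 0 = ground. State L|J1|J2 = 1|0|0
+link1  2|0|0
PS(0,1) f=2→J2  2|0|1
+link2  3|0|1
+link3  4|0|1
C(1,3) f=2→J2  4|0|2
+link4  5|0|2
P(4,1) f=1→J1  5|1|2
+link5  6|1|2
PS(0,2) f=2→J2  6|1|3
+link6  7|1|3
P(4,6) f=1→J1  7|2|3
PS(2,5) f=2→J2  7|2|4
+link7  8|2|4
+link8  9|2|4
R(7,0) f=1→J1  9|3|4
C(7,8) f=2→J2  9|3|5
+link9  10|3|5
P(3,8) f=1→J1  10|4|5
R(9,5) f=1→J1  10|5|5
M = 3(10−1)−2·5−5 = 27−10−5 = 12

M = 12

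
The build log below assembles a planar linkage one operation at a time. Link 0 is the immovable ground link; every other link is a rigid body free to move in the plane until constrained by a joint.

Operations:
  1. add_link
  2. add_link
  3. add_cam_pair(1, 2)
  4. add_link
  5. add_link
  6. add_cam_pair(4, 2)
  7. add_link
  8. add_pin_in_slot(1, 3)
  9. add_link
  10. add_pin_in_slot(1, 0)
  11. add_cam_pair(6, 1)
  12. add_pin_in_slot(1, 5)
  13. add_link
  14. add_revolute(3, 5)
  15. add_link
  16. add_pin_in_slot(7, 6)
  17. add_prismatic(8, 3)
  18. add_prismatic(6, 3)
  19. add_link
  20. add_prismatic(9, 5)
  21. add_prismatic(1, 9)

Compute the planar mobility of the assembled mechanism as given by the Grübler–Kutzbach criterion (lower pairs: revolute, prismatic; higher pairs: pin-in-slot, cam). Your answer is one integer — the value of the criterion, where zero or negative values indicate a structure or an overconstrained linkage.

M = 10

link 0 = ground. State L|J1|J2 = 1|0|0
+link1  2|0|0
+link2  3|0|0
C(1,2) f=2→J2  3|0|1
+link3  4|0|1
+link4  5|0|1
C(4,2) f=2→J2  5|0|2
+link5  6|0|2
PS(1,3) f=2→J2  6|0|3
+link6  7|0|3
PS(1,0) f=2→J2  7|0|4
C(6,1) f=2→J2  7|0|5
PS(1,5) f=2→J2  7|0|6
+link7  8|0|6
R(3,5) f=1→J1  8|1|6
+link8  9|1|6
PS(7,6) f=2→J2  9|1|7
P(8,3) f=1→J1  9|2|7
P(6,3) f=1→J1  9|3|7
+link9  10|3|7
P(9,5) f=1→J1  10|4|7
P(1,9) f=1→J1  10|5|7
M = 3(10−1)−2·5−7 = 27−10−7 = 10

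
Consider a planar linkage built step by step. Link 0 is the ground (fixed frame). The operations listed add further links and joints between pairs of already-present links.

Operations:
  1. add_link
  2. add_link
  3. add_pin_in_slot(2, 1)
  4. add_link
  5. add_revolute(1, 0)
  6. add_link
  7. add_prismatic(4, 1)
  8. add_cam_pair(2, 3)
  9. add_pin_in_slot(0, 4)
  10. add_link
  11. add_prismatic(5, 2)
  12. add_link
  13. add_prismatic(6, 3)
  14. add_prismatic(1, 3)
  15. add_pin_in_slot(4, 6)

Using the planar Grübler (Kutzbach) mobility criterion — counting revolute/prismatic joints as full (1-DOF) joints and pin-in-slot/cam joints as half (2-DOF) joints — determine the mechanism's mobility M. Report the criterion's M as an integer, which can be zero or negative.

ground; <1,0,0>
#1 <2,0,0>
#2 <3,0,0>
PS:2↔1 J2 <3,0,1>
#3 <4,0,1>
R:1↔0 J1 <4,1,1>
#4 <5,1,1>
P:4↔1 J1 <5,2,1>
C:2↔3 J2 <5,2,2>
PS:0↔4 J2 <5,2,3>
#5 <6,2,3>
P:5↔2 J1 <6,3,3>
#6 <7,3,3>
P:6↔3 J1 <7,4,3>
P:1↔3 J1 <7,5,3>
PS:4↔6 J2 <7,5,4>
3×6 − 2×5 − 1×4 = 4

M = 4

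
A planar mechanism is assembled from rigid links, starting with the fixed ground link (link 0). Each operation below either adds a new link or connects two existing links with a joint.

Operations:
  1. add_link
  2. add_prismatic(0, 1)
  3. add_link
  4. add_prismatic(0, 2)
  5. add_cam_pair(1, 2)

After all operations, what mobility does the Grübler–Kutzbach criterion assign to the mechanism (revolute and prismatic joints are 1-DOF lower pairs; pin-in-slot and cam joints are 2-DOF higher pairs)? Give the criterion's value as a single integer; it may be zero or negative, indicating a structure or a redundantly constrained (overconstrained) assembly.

(L,J1,J2)=(1,0,0); link0 fixed
link1: (2,0,0)
P 0-1 [J1]: (2,1,0)
link2: (3,1,0)
P 0-2 [J1]: (3,2,0)
C 1-2 [J2]: (3,2,1)
Grübler: 3·2 − 2·2 − 1 = 1

M = 1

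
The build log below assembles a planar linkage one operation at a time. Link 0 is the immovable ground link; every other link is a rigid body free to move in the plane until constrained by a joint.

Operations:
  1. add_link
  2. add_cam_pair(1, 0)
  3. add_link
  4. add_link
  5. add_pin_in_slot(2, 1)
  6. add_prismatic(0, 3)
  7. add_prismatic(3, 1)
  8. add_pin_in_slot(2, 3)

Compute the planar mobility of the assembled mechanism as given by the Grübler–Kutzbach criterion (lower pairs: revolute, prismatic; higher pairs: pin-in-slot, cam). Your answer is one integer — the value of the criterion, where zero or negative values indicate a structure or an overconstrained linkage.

M = 2

link 0 = ground. State L|J1|J2 = 1|0|0
+link1  2|0|0
C(1,0) f=2→J2  2|0|1
+link2  3|0|1
+link3  4|0|1
PS(2,1) f=2→J2  4|0|2
P(0,3) f=1→J1  4|1|2
P(3,1) f=1→J1  4|2|2
PS(2,3) f=2→J2  4|2|3
M = 3(4−1)−2·2−3 = 9−4−3 = 2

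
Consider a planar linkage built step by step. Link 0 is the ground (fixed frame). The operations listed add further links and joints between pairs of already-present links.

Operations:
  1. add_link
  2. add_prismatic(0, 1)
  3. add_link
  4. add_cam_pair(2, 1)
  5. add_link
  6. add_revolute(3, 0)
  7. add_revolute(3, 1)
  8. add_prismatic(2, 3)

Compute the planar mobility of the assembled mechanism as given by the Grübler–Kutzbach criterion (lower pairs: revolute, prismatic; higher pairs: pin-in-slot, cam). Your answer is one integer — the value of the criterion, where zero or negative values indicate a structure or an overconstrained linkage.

M = 0

[1;0;0] (link 0 is ground)
L+ [2;0;0]
P(0,1)∈J1 [2;1;0]
L+ [3;1;0]
C(2,1)∈J2 [3;1;1]
L+ [4;1;1]
R(3,0)∈J1 [4;2;1]
R(3,1)∈J1 [4;3;1]
P(2,3)∈J1 [4;4;1]
mobility = 9 − 8 − 1 = 0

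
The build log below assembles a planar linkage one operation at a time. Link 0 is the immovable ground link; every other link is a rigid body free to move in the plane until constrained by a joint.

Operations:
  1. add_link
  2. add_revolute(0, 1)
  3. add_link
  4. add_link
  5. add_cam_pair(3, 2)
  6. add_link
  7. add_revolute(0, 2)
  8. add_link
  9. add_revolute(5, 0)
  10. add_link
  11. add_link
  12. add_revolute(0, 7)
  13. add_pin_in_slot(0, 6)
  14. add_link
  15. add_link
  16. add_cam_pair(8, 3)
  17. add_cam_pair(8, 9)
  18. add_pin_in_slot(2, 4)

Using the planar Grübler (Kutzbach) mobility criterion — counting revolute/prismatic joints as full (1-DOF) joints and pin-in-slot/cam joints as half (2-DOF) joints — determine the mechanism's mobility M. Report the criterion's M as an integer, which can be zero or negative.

M = 14

L=1 J1=0 J2=0
add link → L=2 J1=0 J2=0
R@0,1 dof=1 J1 → L=2 J1=1 J2=0
add link → L=3 J1=1 J2=0
add link → L=4 J1=1 J2=0
C@3,2 dof=2 J2 → L=4 J1=1 J2=1
add link → L=5 J1=1 J2=1
R@0,2 dof=1 J1 → L=5 J1=2 J2=1
add link → L=6 J1=2 J2=1
R@5,0 dof=1 J1 → L=6 J1=3 J2=1
add link → L=7 J1=3 J2=1
add link → L=8 J1=3 J2=1
R@0,7 dof=1 J1 → L=8 J1=4 J2=1
PS@0,6 dof=2 J2 → L=8 J1=4 J2=2
add link → L=9 J1=4 J2=2
add link → L=10 J1=4 J2=2
C@8,3 dof=2 J2 → L=10 J1=4 J2=3
C@8,9 dof=2 J2 → L=10 J1=4 J2=4
PS@2,4 dof=2 J2 → L=10 J1=4 J2=5
M=3(L−1)−2J1−J2=3·9−2·4−5=14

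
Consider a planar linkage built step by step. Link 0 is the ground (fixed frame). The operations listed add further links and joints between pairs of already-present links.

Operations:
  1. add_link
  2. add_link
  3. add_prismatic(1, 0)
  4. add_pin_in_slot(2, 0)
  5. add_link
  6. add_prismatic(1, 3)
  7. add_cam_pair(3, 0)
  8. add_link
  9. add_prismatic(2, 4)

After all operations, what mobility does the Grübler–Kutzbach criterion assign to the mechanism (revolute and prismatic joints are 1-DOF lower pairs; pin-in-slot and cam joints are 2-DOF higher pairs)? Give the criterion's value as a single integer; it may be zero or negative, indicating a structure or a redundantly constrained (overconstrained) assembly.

M = 4

[1;0;0] (link 0 is ground)
L+ [2;0;0]
L+ [3;0;0]
P(1,0)∈J1 [3;1;0]
PS(2,0)∈J2 [3;1;1]
L+ [4;1;1]
P(1,3)∈J1 [4;2;1]
C(3,0)∈J2 [4;2;2]
L+ [5;2;2]
P(2,4)∈J1 [5;3;2]
mobility = 12 − 6 − 2 = 4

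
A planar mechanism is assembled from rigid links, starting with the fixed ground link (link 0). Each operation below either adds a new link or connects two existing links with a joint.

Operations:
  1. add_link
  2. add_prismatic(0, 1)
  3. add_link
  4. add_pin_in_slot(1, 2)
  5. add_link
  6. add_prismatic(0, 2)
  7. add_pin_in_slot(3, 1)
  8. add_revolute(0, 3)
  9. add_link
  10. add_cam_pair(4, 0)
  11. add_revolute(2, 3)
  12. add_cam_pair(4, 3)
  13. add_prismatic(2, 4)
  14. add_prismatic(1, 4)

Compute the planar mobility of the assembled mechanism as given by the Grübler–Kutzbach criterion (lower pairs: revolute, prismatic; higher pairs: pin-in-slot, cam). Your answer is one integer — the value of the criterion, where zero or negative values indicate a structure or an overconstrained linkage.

[1;0;0] (link 0 is ground)
L+ [2;0;0]
P(0,1)∈J1 [2;1;0]
L+ [3;1;0]
PS(1,2)∈J2 [3;1;1]
L+ [4;1;1]
P(0,2)∈J1 [4;2;1]
PS(3,1)∈J2 [4;2;2]
R(0,3)∈J1 [4;3;2]
L+ [5;3;2]
C(4,0)∈J2 [5;3;3]
R(2,3)∈J1 [5;4;3]
C(4,3)∈J2 [5;4;4]
P(2,4)∈J1 [5;5;4]
P(1,4)∈J1 [5;6;4]
mobility = 12 − 12 − 4 = -4

M = -4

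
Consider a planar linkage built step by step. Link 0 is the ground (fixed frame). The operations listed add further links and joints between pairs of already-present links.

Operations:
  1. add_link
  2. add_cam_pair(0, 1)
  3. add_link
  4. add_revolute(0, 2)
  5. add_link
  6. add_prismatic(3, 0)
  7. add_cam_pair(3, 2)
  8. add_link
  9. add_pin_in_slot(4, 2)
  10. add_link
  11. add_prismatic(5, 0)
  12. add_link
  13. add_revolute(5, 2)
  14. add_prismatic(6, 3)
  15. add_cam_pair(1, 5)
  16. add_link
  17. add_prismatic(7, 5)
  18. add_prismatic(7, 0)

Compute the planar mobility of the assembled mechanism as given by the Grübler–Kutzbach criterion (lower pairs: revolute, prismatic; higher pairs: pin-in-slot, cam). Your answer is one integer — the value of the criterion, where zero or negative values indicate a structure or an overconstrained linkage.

ground; <1,0,0>
#1 <2,0,0>
C:0↔1 J2 <2,0,1>
#2 <3,0,1>
R:0↔2 J1 <3,1,1>
#3 <4,1,1>
P:3↔0 J1 <4,2,1>
C:3↔2 J2 <4,2,2>
#4 <5,2,2>
PS:4↔2 J2 <5,2,3>
#5 <6,2,3>
P:5↔0 J1 <6,3,3>
#6 <7,3,3>
R:5↔2 J1 <7,4,3>
P:6↔3 J1 <7,5,3>
C:1↔5 J2 <7,5,4>
#7 <8,5,4>
P:7↔5 J1 <8,6,4>
P:7↔0 J1 <8,7,4>
3×7 − 2×7 − 1×4 = 3

M = 3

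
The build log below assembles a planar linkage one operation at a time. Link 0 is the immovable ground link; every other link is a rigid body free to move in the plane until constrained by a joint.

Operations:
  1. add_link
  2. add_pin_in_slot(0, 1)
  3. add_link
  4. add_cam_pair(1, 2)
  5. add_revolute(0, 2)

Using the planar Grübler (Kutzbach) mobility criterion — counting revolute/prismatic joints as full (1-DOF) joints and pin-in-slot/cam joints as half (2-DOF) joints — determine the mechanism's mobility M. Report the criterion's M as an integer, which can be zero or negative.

[1;0;0] (link 0 is ground)
L+ [2;0;0]
PS(0,1)∈J2 [2;0;1]
L+ [3;0;1]
C(1,2)∈J2 [3;0;2]
R(0,2)∈J1 [3;1;2]
mobility = 6 − 2 − 2 = 2

M = 2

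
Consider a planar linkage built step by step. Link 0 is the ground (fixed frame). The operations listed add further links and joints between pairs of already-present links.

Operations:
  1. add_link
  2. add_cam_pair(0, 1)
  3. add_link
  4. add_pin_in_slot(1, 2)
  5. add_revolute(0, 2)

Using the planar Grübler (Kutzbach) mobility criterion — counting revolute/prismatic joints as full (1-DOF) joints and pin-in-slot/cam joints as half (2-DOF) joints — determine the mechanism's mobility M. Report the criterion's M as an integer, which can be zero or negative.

L=1 J1=0 J2=0
add link → L=2 J1=0 J2=0
C@0,1 dof=2 J2 → L=2 J1=0 J2=1
add link → L=3 J1=0 J2=1
PS@1,2 dof=2 J2 → L=3 J1=0 J2=2
R@0,2 dof=1 J1 → L=3 J1=1 J2=2
M=3(L−1)−2J1−J2=3·2−2·1−2=2

M = 2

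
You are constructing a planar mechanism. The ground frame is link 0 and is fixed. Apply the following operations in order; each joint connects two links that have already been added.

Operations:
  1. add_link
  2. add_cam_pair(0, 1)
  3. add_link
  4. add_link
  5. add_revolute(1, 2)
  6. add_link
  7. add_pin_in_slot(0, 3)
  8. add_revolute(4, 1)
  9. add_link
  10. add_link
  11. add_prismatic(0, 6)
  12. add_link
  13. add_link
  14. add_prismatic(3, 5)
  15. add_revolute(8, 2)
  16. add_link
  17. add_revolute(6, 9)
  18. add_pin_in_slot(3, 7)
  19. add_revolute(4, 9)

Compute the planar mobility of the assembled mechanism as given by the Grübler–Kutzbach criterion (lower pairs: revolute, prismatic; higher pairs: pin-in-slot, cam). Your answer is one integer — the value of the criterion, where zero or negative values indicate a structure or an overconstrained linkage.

M = 10

[1;0;0] (link 0 is ground)
L+ [2;0;0]
C(0,1)∈J2 [2;0;1]
L+ [3;0;1]
L+ [4;0;1]
R(1,2)∈J1 [4;1;1]
L+ [5;1;1]
PS(0,3)∈J2 [5;1;2]
R(4,1)∈J1 [5;2;2]
L+ [6;2;2]
L+ [7;2;2]
P(0,6)∈J1 [7;3;2]
L+ [8;3;2]
L+ [9;3;2]
P(3,5)∈J1 [9;4;2]
R(8,2)∈J1 [9;5;2]
L+ [10;5;2]
R(6,9)∈J1 [10;6;2]
PS(3,7)∈J2 [10;6;3]
R(4,9)∈J1 [10;7;3]
mobility = 27 − 14 − 3 = 10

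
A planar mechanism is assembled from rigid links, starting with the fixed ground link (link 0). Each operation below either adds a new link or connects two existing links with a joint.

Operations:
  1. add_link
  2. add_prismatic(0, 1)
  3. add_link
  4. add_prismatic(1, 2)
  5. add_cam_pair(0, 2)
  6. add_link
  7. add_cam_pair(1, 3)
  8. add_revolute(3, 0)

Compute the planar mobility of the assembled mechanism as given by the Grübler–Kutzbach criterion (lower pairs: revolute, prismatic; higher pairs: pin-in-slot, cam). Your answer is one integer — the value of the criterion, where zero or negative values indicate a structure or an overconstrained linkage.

M = 1

link 0 = ground. State L|J1|J2 = 1|0|0
+link1  2|0|0
P(0,1) f=1→J1  2|1|0
+link2  3|1|0
P(1,2) f=1→J1  3|2|0
C(0,2) f=2→J2  3|2|1
+link3  4|2|1
C(1,3) f=2→J2  4|2|2
R(3,0) f=1→J1  4|3|2
M = 3(4−1)−2·3−2 = 9−6−2 = 1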